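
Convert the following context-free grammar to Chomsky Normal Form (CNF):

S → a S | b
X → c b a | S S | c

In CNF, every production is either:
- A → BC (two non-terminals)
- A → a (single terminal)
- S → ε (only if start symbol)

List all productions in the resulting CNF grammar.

TA → a; S → b; TC → c; TB → b; X → c; S → TA S; X → TC X0; X0 → TB TA; X → S S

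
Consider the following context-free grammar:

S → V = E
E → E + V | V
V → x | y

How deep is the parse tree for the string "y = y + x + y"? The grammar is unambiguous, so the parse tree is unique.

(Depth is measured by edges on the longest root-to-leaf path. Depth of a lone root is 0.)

5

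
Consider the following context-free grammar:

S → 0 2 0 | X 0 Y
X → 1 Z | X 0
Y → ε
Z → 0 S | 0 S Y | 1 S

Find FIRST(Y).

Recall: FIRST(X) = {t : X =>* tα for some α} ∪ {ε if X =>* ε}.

We compute FIRST(Y) using the standard algorithm.
FIRST(S) = {0, 1}
FIRST(X) = {1}
FIRST(Y) = {ε}
FIRST(Z) = {0, 1}
Therefore, FIRST(Y) = {ε}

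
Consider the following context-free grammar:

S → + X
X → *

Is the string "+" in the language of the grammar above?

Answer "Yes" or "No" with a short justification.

No - no valid derivation exists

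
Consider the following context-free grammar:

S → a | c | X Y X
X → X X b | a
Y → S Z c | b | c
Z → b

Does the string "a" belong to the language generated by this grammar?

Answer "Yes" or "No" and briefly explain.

Yes - a valid derivation exists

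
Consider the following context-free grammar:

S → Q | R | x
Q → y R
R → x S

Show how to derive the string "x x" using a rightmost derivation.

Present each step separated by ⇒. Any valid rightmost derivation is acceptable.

S ⇒ R ⇒ x S ⇒ x x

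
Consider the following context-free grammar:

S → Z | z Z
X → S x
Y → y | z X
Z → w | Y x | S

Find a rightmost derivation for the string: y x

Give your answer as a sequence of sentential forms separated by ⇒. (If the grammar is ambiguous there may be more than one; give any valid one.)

S ⇒ Z ⇒ Y x ⇒ y x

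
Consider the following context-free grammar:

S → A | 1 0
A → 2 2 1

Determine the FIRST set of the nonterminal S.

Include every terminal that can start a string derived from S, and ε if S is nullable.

We compute FIRST(S) using the standard algorithm.
FIRST(A) = {2}
FIRST(S) = {1, 2}
Therefore, FIRST(S) = {1, 2}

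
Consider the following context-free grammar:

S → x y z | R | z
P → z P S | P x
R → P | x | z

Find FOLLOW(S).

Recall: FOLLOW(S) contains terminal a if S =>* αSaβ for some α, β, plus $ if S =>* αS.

We compute FOLLOW(S) using the standard algorithm.
FOLLOW(S) starts with {$}.
FIRST(P) = {z}
FIRST(R) = {x, z}
FIRST(S) = {x, z}
FOLLOW(P) = {$, x, z}
FOLLOW(R) = {$, x, z}
FOLLOW(S) = {$, x, z}
Therefore, FOLLOW(S) = {$, x, z}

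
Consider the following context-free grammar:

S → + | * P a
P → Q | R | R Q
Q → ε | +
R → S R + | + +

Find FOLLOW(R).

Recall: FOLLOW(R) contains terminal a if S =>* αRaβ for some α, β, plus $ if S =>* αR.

We compute FOLLOW(R) using the standard algorithm.
FOLLOW(S) starts with {$}.
FIRST(P) = {*, +, ε}
FIRST(Q) = {+, ε}
FIRST(R) = {*, +}
FIRST(S) = {*, +}
FOLLOW(P) = {a}
FOLLOW(Q) = {a}
FOLLOW(R) = {+, a}
FOLLOW(S) = {$, *, +}
Therefore, FOLLOW(R) = {+, a}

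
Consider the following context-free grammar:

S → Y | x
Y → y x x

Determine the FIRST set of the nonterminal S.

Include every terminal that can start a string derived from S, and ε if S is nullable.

We compute FIRST(S) using the standard algorithm.
FIRST(S) = {x, y}
FIRST(Y) = {y}
Therefore, FIRST(S) = {x, y}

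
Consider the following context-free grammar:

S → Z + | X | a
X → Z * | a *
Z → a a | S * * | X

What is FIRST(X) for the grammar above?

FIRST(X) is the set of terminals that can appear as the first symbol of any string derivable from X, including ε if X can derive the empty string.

We compute FIRST(X) using the standard algorithm.
FIRST(S) = {a}
FIRST(X) = {a}
FIRST(Z) = {a}
Therefore, FIRST(X) = {a}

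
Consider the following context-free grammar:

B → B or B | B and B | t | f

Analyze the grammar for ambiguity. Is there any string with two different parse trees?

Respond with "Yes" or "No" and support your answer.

Yes - the string 't and f and t and t or t' has two distinct parse trees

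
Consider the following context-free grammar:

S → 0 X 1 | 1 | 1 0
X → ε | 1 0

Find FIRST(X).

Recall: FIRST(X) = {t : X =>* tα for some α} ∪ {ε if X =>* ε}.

We compute FIRST(X) using the standard algorithm.
FIRST(S) = {0, 1}
FIRST(X) = {1, ε}
Therefore, FIRST(X) = {1, ε}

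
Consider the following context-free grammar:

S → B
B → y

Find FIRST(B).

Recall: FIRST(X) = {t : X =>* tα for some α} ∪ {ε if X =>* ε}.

We compute FIRST(B) using the standard algorithm.
FIRST(B) = {y}
FIRST(S) = {y}
Therefore, FIRST(B) = {y}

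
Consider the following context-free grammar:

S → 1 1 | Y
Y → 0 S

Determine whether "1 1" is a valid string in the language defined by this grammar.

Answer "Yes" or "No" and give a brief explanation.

Yes - a valid derivation exists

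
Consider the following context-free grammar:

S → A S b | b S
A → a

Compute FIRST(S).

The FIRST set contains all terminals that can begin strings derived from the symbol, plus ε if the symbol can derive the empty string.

We compute FIRST(S) using the standard algorithm.
FIRST(A) = {a}
FIRST(S) = {a, b}
Therefore, FIRST(S) = {a, b}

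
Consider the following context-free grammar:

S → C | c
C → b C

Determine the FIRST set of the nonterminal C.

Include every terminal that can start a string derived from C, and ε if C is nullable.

We compute FIRST(C) using the standard algorithm.
FIRST(C) = {b}
FIRST(S) = {b, c}
Therefore, FIRST(C) = {b}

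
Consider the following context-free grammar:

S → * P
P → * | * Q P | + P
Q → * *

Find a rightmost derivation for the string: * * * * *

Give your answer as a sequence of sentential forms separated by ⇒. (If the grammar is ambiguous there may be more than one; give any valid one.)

S ⇒ * P ⇒ * * Q P ⇒ * * Q * ⇒ * * * * *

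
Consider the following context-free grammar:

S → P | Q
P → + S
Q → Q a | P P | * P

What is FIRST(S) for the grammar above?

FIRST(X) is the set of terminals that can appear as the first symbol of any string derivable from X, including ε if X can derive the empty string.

We compute FIRST(S) using the standard algorithm.
FIRST(P) = {+}
FIRST(Q) = {*, +}
FIRST(S) = {*, +}
Therefore, FIRST(S) = {*, +}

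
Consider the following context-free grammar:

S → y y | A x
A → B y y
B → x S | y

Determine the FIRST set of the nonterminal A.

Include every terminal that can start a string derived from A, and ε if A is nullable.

We compute FIRST(A) using the standard algorithm.
FIRST(A) = {x, y}
FIRST(B) = {x, y}
FIRST(S) = {x, y}
Therefore, FIRST(A) = {x, y}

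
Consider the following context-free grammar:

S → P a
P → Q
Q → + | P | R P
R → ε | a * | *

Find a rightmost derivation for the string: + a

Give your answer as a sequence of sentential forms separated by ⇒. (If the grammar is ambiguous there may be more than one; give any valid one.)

S ⇒ P a ⇒ Q a ⇒ + a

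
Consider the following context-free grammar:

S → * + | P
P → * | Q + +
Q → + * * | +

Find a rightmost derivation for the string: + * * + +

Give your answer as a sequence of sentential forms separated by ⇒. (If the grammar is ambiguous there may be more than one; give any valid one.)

S ⇒ P ⇒ Q + + ⇒ + * * + +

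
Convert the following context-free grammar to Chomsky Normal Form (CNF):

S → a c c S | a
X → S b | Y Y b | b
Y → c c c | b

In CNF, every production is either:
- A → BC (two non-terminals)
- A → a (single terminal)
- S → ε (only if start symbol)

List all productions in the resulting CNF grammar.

TA → a; TC → c; S → a; TB → b; X → b; Y → b; S → TA X0; X0 → TC X1; X1 → TC S; X → S TB; X → Y X2; X2 → Y TB; Y → TC X3; X3 → TC TC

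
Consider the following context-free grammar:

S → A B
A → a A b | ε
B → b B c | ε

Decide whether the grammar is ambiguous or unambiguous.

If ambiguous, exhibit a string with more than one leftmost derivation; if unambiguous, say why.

Unambiguous - every string in the language has a unique leftmost derivation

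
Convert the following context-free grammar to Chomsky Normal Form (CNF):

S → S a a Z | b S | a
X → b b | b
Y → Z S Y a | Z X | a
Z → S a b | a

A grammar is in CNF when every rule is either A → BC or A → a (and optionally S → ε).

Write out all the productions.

TA → a; TB → b; S → a; X → b; Y → a; Z → a; S → S X0; X0 → TA X1; X1 → TA Z; S → TB S; X → TB TB; Y → Z X2; X2 → S X3; X3 → Y TA; Y → Z X; Z → S X4; X4 → TA TB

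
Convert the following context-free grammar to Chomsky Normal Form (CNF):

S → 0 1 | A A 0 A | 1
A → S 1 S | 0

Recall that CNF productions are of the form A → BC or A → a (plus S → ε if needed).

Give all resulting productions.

T0 → 0; T1 → 1; S → 1; A → 0; S → T0 T1; S → A X0; X0 → A X1; X1 → T0 A; A → S X2; X2 → T1 S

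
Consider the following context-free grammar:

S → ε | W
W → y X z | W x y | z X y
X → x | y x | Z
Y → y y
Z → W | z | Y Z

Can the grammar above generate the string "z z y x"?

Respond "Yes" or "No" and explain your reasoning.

No - no valid derivation exists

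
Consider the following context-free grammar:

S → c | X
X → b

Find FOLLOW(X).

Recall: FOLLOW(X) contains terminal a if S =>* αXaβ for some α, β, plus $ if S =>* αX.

We compute FOLLOW(X) using the standard algorithm.
FOLLOW(S) starts with {$}.
FIRST(S) = {b, c}
FIRST(X) = {b}
FOLLOW(S) = {$}
FOLLOW(X) = {$}
Therefore, FOLLOW(X) = {$}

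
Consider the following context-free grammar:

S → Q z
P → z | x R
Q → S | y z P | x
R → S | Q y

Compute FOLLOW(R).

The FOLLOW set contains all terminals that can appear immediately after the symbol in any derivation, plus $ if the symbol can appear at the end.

We compute FOLLOW(R) using the standard algorithm.
FOLLOW(S) starts with {$}.
FIRST(P) = {x, z}
FIRST(Q) = {x, y}
FIRST(R) = {x, y}
FIRST(S) = {x, y}
FOLLOW(P) = {y, z}
FOLLOW(Q) = {y, z}
FOLLOW(R) = {y, z}
FOLLOW(S) = {$, y, z}
Therefore, FOLLOW(R) = {y, z}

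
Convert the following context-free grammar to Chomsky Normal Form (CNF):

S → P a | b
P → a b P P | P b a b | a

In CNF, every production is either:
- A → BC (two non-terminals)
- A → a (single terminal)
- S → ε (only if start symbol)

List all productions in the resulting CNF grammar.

TA → a; S → b; TB → b; P → a; S → P TA; P → TA X0; X0 → TB X1; X1 → P P; P → P X2; X2 → TB X3; X3 → TA TB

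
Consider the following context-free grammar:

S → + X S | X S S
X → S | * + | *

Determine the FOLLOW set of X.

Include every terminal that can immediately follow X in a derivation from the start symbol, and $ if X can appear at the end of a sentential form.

We compute FOLLOW(X) using the standard algorithm.
FOLLOW(S) starts with {$}.
FIRST(S) = {*, +}
FIRST(X) = {*, +}
FOLLOW(S) = {$, *, +}
FOLLOW(X) = {*, +}
Therefore, FOLLOW(X) = {*, +}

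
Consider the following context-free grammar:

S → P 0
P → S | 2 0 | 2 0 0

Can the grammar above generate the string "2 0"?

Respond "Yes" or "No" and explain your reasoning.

No - no valid derivation exists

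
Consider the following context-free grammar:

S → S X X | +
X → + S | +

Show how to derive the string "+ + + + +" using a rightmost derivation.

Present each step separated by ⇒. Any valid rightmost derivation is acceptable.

S ⇒ S X X ⇒ S X + S ⇒ S X + + ⇒ S + S + + ⇒ S + + + + ⇒ + + + + +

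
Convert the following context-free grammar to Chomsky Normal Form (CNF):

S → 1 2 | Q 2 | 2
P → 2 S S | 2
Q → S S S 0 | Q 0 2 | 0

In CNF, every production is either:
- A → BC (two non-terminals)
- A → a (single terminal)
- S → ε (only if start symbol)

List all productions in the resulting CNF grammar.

T1 → 1; T2 → 2; S → 2; P → 2; T0 → 0; Q → 0; S → T1 T2; S → Q T2; P → T2 X0; X0 → S S; Q → S X1; X1 → S X2; X2 → S T0; Q → Q X3; X3 → T0 T2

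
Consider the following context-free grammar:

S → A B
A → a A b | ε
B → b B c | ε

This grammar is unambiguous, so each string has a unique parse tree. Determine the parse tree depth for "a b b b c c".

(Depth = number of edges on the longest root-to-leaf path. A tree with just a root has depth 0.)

4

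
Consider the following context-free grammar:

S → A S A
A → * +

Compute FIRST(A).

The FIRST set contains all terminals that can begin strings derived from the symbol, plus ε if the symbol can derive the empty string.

We compute FIRST(A) using the standard algorithm.
FIRST(A) = {*}
FIRST(S) = {*}
Therefore, FIRST(A) = {*}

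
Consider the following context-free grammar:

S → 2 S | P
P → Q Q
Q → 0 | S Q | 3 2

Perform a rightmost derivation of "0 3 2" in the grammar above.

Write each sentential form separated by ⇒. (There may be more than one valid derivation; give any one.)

S ⇒ P ⇒ Q Q ⇒ Q 3 2 ⇒ 0 3 2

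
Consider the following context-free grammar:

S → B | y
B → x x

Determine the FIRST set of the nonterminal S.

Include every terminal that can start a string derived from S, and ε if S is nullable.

We compute FIRST(S) using the standard algorithm.
FIRST(B) = {x}
FIRST(S) = {x, y}
Therefore, FIRST(S) = {x, y}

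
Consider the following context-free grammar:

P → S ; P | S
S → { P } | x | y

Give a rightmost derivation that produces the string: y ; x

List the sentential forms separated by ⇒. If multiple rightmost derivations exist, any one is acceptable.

P ⇒ S ; P ⇒ S ; S ⇒ S ; x ⇒ y ; x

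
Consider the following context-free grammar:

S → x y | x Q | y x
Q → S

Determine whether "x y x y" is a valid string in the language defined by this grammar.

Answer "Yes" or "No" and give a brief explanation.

No - no valid derivation exists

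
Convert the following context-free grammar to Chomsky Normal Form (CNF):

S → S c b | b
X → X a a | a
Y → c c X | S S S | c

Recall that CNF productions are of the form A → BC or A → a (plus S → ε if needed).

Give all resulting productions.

TC → c; TB → b; S → b; TA → a; X → a; Y → c; S → S X0; X0 → TC TB; X → X X1; X1 → TA TA; Y → TC X2; X2 → TC X; Y → S X3; X3 → S S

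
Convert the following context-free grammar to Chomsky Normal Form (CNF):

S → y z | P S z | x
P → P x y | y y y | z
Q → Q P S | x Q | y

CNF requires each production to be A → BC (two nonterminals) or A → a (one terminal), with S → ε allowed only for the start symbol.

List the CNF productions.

TY → y; TZ → z; S → x; TX → x; P → z; Q → y; S → TY TZ; S → P X0; X0 → S TZ; P → P X1; X1 → TX TY; P → TY X2; X2 → TY TY; Q → Q X3; X3 → P S; Q → TX Q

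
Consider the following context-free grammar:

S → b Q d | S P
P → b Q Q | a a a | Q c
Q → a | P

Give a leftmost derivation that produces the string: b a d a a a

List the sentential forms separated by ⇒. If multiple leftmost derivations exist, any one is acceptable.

S ⇒ S P ⇒ b Q d P ⇒ b a d P ⇒ b a d a a a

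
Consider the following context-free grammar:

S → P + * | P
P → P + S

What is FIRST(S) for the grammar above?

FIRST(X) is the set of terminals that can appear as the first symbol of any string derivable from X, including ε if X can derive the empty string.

We compute FIRST(S) using the standard algorithm.
FIRST(P) = {}
FIRST(S) = {}
Therefore, FIRST(S) = {}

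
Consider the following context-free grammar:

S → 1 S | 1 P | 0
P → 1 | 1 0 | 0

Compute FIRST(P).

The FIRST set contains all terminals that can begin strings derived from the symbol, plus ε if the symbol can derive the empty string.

We compute FIRST(P) using the standard algorithm.
FIRST(P) = {0, 1}
FIRST(S) = {0, 1}
Therefore, FIRST(P) = {0, 1}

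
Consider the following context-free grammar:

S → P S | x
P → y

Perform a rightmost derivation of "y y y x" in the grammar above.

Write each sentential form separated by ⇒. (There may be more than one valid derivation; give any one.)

S ⇒ P S ⇒ P P S ⇒ P P P S ⇒ P P P x ⇒ P P y x ⇒ P y y x ⇒ y y y x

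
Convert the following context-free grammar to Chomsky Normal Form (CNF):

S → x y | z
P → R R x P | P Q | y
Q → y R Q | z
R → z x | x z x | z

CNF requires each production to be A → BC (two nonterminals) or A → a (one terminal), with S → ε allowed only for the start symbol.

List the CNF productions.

TX → x; TY → y; S → z; P → y; Q → z; TZ → z; R → z; S → TX TY; P → R X0; X0 → R X1; X1 → TX P; P → P Q; Q → TY X2; X2 → R Q; R → TZ TX; R → TX X3; X3 → TZ TX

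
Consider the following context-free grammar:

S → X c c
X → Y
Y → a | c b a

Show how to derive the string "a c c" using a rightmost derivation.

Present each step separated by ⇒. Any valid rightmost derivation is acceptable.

S ⇒ X c c ⇒ Y c c ⇒ a c c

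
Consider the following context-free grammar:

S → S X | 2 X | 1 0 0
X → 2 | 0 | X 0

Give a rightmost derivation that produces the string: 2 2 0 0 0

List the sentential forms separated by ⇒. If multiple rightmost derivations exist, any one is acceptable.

S ⇒ 2 X ⇒ 2 X 0 ⇒ 2 X 0 0 ⇒ 2 X 0 0 0 ⇒ 2 2 0 0 0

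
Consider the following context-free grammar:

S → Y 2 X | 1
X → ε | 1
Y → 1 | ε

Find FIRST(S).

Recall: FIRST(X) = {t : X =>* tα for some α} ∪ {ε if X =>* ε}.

We compute FIRST(S) using the standard algorithm.
FIRST(S) = {1, 2}
FIRST(X) = {1, ε}
FIRST(Y) = {1, ε}
Therefore, FIRST(S) = {1, 2}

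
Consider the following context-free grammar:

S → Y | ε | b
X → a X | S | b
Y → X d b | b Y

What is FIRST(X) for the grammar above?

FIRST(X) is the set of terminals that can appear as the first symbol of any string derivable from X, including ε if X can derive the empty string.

We compute FIRST(X) using the standard algorithm.
FIRST(S) = {a, b, d, ε}
FIRST(X) = {a, b, d, ε}
FIRST(Y) = {a, b, d}
Therefore, FIRST(X) = {a, b, d, ε}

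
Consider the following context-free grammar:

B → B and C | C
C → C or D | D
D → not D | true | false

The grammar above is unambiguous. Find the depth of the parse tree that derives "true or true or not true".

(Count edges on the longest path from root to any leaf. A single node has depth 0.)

5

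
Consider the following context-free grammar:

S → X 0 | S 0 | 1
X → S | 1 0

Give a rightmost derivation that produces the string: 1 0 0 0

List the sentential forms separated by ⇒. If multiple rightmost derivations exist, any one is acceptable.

S ⇒ S 0 ⇒ X 0 0 ⇒ 1 0 0 0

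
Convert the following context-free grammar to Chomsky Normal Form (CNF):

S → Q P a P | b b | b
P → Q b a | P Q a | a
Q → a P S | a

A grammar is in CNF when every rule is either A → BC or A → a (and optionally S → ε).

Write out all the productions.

TA → a; TB → b; S → b; P → a; Q → a; S → Q X0; X0 → P X1; X1 → TA P; S → TB TB; P → Q X2; X2 → TB TA; P → P X3; X3 → Q TA; Q → TA X4; X4 → P S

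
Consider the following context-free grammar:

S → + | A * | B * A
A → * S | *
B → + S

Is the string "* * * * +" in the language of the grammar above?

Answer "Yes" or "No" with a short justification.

No - no valid derivation exists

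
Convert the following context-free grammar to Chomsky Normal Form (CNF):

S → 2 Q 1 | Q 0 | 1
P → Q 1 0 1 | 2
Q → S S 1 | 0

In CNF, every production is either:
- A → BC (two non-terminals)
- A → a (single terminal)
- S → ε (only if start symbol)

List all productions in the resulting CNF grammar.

T2 → 2; T1 → 1; T0 → 0; S → 1; P → 2; Q → 0; S → T2 X0; X0 → Q T1; S → Q T0; P → Q X1; X1 → T1 X2; X2 → T0 T1; Q → S X3; X3 → S T1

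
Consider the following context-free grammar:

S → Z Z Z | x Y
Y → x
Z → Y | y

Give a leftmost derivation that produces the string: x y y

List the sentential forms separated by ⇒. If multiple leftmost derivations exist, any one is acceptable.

S ⇒ Z Z Z ⇒ Y Z Z ⇒ x Z Z ⇒ x y Z ⇒ x y y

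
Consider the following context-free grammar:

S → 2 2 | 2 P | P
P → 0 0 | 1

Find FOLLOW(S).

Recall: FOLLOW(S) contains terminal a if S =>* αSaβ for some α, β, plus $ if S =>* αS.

We compute FOLLOW(S) using the standard algorithm.
FOLLOW(S) starts with {$}.
FIRST(P) = {0, 1}
FIRST(S) = {0, 1, 2}
FOLLOW(P) = {$}
FOLLOW(S) = {$}
Therefore, FOLLOW(S) = {$}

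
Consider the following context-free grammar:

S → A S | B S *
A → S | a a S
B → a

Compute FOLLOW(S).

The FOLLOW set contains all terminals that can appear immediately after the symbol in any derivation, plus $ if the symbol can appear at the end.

We compute FOLLOW(S) using the standard algorithm.
FOLLOW(S) starts with {$}.
FIRST(A) = {a}
FIRST(B) = {a}
FIRST(S) = {a}
FOLLOW(A) = {a}
FOLLOW(B) = {a}
FOLLOW(S) = {$, *, a}
Therefore, FOLLOW(S) = {$, *, a}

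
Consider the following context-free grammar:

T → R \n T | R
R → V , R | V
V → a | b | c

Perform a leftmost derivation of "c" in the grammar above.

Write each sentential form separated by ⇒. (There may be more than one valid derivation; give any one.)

T ⇒ R ⇒ V ⇒ c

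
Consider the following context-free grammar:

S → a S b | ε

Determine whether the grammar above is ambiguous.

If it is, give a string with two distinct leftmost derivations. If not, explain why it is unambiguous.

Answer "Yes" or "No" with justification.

No - the grammar is unambiguous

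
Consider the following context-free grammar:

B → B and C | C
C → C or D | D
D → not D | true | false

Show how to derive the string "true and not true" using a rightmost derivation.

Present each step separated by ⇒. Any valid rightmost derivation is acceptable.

B ⇒ B and C ⇒ B and D ⇒ B and not D ⇒ B and not true ⇒ C and not true ⇒ D and not true ⇒ true and not true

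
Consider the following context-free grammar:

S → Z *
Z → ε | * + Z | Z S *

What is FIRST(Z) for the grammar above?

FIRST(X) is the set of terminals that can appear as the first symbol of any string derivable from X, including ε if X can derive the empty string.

We compute FIRST(Z) using the standard algorithm.
FIRST(S) = {*}
FIRST(Z) = {*, ε}
Therefore, FIRST(Z) = {*, ε}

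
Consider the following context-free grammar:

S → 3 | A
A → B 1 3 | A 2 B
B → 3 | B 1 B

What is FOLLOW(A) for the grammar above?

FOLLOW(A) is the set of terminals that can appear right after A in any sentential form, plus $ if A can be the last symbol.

We compute FOLLOW(A) using the standard algorithm.
FOLLOW(S) starts with {$}.
FIRST(A) = {3}
FIRST(B) = {3}
FIRST(S) = {3}
FOLLOW(A) = {$, 2}
FOLLOW(B) = {$, 1, 2}
FOLLOW(S) = {$}
Therefore, FOLLOW(A) = {$, 2}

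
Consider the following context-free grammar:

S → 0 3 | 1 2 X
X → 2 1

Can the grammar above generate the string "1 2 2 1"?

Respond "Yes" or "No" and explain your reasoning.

Yes - a valid derivation exists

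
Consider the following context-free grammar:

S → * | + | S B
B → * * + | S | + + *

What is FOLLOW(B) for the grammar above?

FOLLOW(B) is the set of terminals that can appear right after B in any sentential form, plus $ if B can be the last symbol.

We compute FOLLOW(B) using the standard algorithm.
FOLLOW(S) starts with {$}.
FIRST(B) = {*, +}
FIRST(S) = {*, +}
FOLLOW(B) = {$, *, +}
FOLLOW(S) = {$, *, +}
Therefore, FOLLOW(B) = {$, *, +}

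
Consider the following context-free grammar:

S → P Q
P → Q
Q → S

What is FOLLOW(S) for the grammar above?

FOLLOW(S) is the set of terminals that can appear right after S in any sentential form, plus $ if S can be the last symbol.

We compute FOLLOW(S) using the standard algorithm.
FOLLOW(S) starts with {$}.
FIRST(P) = {}
FIRST(Q) = {}
FIRST(S) = {}
FOLLOW(P) = {}
FOLLOW(Q) = {$}
FOLLOW(S) = {$}
Therefore, FOLLOW(S) = {$}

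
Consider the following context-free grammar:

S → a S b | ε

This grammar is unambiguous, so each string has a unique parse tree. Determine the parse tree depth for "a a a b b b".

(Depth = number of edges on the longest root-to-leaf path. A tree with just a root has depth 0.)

4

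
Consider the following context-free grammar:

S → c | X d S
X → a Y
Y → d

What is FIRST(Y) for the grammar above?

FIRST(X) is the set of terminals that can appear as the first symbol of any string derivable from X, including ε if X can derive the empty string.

We compute FIRST(Y) using the standard algorithm.
FIRST(S) = {a, c}
FIRST(X) = {a}
FIRST(Y) = {d}
Therefore, FIRST(Y) = {d}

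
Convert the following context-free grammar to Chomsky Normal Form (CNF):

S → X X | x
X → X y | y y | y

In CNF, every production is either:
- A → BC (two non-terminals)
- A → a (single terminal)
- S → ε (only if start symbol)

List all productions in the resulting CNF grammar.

S → x; TY → y; X → y; S → X X; X → X TY; X → TY TY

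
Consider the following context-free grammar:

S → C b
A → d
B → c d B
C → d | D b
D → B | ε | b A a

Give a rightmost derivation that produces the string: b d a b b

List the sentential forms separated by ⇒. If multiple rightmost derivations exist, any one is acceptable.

S ⇒ C b ⇒ D b b ⇒ b A a b b ⇒ b d a b b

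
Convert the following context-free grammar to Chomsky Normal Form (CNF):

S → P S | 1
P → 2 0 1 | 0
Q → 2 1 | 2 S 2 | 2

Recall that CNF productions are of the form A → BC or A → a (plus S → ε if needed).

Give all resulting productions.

S → 1; T2 → 2; T0 → 0; T1 → 1; P → 0; Q → 2; S → P S; P → T2 X0; X0 → T0 T1; Q → T2 T1; Q → T2 X1; X1 → S T2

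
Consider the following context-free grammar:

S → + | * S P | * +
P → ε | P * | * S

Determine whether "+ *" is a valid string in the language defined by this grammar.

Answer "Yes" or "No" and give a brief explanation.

No - no valid derivation exists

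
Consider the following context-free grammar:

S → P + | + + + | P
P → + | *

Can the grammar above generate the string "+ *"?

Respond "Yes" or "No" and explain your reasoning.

No - no valid derivation exists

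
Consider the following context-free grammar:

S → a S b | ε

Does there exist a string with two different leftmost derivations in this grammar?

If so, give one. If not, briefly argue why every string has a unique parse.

No - every string in the language has a unique leftmost derivation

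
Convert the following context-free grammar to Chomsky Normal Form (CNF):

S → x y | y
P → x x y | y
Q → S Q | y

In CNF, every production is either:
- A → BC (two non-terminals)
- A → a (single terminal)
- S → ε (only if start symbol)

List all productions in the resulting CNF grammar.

TX → x; TY → y; S → y; P → y; Q → y; S → TX TY; P → TX X0; X0 → TX TY; Q → S Q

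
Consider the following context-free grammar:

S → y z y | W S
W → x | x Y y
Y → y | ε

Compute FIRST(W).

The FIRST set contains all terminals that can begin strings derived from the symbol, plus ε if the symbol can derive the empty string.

We compute FIRST(W) using the standard algorithm.
FIRST(S) = {x, y}
FIRST(W) = {x}
FIRST(Y) = {y, ε}
Therefore, FIRST(W) = {x}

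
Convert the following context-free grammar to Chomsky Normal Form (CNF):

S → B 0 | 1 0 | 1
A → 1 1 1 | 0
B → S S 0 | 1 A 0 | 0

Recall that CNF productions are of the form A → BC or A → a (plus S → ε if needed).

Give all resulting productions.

T0 → 0; T1 → 1; S → 1; A → 0; B → 0; S → B T0; S → T1 T0; A → T1 X0; X0 → T1 T1; B → S X1; X1 → S T0; B → T1 X2; X2 → A T0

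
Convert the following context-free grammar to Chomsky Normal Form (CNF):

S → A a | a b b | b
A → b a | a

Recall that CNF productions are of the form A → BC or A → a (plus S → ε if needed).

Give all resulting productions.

TA → a; TB → b; S → b; A → a; S → A TA; S → TA X0; X0 → TB TB; A → TB TA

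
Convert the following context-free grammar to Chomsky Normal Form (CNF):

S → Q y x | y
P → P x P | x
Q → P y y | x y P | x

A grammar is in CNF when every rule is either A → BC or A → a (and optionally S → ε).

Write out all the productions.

TY → y; TX → x; S → y; P → x; Q → x; S → Q X0; X0 → TY TX; P → P X1; X1 → TX P; Q → P X2; X2 → TY TY; Q → TX X3; X3 → TY P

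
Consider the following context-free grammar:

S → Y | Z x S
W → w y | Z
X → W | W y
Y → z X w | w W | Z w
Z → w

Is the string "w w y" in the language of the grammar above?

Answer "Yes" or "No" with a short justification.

Yes - a valid derivation exists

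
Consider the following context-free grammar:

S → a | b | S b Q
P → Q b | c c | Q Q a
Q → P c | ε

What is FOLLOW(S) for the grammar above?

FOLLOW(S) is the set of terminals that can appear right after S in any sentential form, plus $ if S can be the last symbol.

We compute FOLLOW(S) using the standard algorithm.
FOLLOW(S) starts with {$}.
FIRST(P) = {a, b, c}
FIRST(Q) = {a, b, c, ε}
FIRST(S) = {a, b}
FOLLOW(P) = {c}
FOLLOW(Q) = {$, a, b, c}
FOLLOW(S) = {$, b}
Therefore, FOLLOW(S) = {$, b}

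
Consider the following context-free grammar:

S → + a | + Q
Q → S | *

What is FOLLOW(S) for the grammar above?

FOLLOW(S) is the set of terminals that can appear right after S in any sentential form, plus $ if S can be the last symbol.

We compute FOLLOW(S) using the standard algorithm.
FOLLOW(S) starts with {$}.
FIRST(Q) = {*, +}
FIRST(S) = {+}
FOLLOW(Q) = {$}
FOLLOW(S) = {$}
Therefore, FOLLOW(S) = {$}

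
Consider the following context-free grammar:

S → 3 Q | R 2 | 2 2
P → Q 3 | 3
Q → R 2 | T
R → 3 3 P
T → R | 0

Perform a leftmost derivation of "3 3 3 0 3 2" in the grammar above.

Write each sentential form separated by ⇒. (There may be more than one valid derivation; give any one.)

S ⇒ 3 Q ⇒ 3 R 2 ⇒ 3 3 3 P 2 ⇒ 3 3 3 Q 3 2 ⇒ 3 3 3 T 3 2 ⇒ 3 3 3 0 3 2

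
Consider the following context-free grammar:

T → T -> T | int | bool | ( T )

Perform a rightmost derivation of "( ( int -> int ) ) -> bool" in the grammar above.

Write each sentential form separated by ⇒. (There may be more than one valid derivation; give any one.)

T ⇒ T -> T ⇒ T -> bool ⇒ ( T ) -> bool ⇒ ( ( T ) ) -> bool ⇒ ( ( T -> T ) ) -> bool ⇒ ( ( T -> int ) ) -> bool ⇒ ( ( int -> int ) ) -> bool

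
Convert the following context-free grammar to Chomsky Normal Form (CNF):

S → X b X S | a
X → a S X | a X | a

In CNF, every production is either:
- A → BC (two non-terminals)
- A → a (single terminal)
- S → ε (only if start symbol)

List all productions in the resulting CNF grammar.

TB → b; S → a; TA → a; X → a; S → X X0; X0 → TB X1; X1 → X S; X → TA X2; X2 → S X; X → TA X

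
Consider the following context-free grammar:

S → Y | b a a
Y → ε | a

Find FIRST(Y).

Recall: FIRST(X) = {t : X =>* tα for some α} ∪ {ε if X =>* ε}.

We compute FIRST(Y) using the standard algorithm.
FIRST(S) = {a, b, ε}
FIRST(Y) = {a, ε}
Therefore, FIRST(Y) = {a, ε}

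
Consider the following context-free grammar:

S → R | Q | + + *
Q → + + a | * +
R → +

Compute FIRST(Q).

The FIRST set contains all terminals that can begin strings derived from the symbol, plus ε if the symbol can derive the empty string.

We compute FIRST(Q) using the standard algorithm.
FIRST(Q) = {*, +}
FIRST(R) = {+}
FIRST(S) = {*, +}
Therefore, FIRST(Q) = {*, +}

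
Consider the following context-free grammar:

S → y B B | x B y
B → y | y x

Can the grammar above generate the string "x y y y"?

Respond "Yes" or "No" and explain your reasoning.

No - no valid derivation exists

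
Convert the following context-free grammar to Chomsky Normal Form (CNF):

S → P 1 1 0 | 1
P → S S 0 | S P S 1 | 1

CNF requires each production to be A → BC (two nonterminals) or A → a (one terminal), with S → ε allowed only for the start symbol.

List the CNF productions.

T1 → 1; T0 → 0; S → 1; P → 1; S → P X0; X0 → T1 X1; X1 → T1 T0; P → S X2; X2 → S T0; P → S X3; X3 → P X4; X4 → S T1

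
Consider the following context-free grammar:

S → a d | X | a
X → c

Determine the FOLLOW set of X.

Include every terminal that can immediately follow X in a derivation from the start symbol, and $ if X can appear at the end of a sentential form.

We compute FOLLOW(X) using the standard algorithm.
FOLLOW(S) starts with {$}.
FIRST(S) = {a, c}
FIRST(X) = {c}
FOLLOW(S) = {$}
FOLLOW(X) = {$}
Therefore, FOLLOW(X) = {$}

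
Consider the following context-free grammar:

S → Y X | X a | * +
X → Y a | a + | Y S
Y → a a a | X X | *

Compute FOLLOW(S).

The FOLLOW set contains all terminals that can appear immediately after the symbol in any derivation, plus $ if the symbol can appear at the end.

We compute FOLLOW(S) using the standard algorithm.
FOLLOW(S) starts with {$}.
FIRST(S) = {*, a}
FIRST(X) = {*, a}
FIRST(Y) = {*, a}
FOLLOW(S) = {$, *, a}
FOLLOW(X) = {$, *, a}
FOLLOW(Y) = {*, a}
Therefore, FOLLOW(S) = {$, *, a}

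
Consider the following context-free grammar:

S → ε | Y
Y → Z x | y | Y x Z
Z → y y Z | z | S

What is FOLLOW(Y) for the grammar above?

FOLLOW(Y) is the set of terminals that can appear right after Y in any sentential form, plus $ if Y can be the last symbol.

We compute FOLLOW(Y) using the standard algorithm.
FOLLOW(S) starts with {$}.
FIRST(S) = {x, y, z, ε}
FIRST(Y) = {x, y, z}
FIRST(Z) = {x, y, z, ε}
FOLLOW(S) = {$, x}
FOLLOW(Y) = {$, x}
FOLLOW(Z) = {$, x}
Therefore, FOLLOW(Y) = {$, x}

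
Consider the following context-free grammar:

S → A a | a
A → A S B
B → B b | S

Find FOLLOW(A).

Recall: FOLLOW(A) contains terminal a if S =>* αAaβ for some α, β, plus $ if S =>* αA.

We compute FOLLOW(A) using the standard algorithm.
FOLLOW(S) starts with {$}.
FIRST(A) = {}
FIRST(B) = {a}
FIRST(S) = {a}
FOLLOW(A) = {a}
FOLLOW(B) = {a, b}
FOLLOW(S) = {$, a, b}
Therefore, FOLLOW(A) = {a}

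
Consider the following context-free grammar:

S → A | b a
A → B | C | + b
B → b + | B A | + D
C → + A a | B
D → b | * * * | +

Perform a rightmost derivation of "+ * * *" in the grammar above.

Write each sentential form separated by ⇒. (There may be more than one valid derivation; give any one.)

S ⇒ A ⇒ B ⇒ + D ⇒ + * * *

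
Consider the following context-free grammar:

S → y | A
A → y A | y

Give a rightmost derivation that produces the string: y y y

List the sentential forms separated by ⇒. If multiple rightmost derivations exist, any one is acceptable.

S ⇒ A ⇒ y A ⇒ y y A ⇒ y y y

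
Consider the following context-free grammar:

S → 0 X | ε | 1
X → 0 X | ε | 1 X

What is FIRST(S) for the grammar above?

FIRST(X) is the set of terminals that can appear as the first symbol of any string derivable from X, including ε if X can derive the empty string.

We compute FIRST(S) using the standard algorithm.
FIRST(S) = {0, 1, ε}
FIRST(X) = {0, 1, ε}
Therefore, FIRST(S) = {0, 1, ε}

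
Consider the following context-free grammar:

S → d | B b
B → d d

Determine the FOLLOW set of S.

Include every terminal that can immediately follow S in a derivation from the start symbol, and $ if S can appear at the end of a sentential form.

We compute FOLLOW(S) using the standard algorithm.
FOLLOW(S) starts with {$}.
FIRST(B) = {d}
FIRST(S) = {d}
FOLLOW(B) = {b}
FOLLOW(S) = {$}
Therefore, FOLLOW(S) = {$}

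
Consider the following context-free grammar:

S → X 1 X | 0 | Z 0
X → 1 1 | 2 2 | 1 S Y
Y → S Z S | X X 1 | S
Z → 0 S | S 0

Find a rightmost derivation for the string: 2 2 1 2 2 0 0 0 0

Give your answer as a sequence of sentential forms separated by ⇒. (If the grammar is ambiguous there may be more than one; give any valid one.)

S ⇒ Z 0 ⇒ S 0 0 ⇒ Z 0 0 0 ⇒ S 0 0 0 0 ⇒ X 1 X 0 0 0 0 ⇒ X 1 2 2 0 0 0 0 ⇒ 2 2 1 2 2 0 0 0 0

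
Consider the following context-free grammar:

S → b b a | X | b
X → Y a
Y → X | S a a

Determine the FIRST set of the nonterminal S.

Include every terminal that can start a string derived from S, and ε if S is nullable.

We compute FIRST(S) using the standard algorithm.
FIRST(S) = {b}
FIRST(X) = {b}
FIRST(Y) = {b}
Therefore, FIRST(S) = {b}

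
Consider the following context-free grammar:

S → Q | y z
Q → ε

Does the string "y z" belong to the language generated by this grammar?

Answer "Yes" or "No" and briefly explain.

Yes - a valid derivation exists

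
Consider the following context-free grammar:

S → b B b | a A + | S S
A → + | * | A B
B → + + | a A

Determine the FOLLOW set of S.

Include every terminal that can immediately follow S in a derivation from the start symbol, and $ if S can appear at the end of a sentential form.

We compute FOLLOW(S) using the standard algorithm.
FOLLOW(S) starts with {$}.
FIRST(A) = {*, +}
FIRST(B) = {+, a}
FIRST(S) = {a, b}
FOLLOW(A) = {+, a, b}
FOLLOW(B) = {+, a, b}
FOLLOW(S) = {$, a, b}
Therefore, FOLLOW(S) = {$, a, b}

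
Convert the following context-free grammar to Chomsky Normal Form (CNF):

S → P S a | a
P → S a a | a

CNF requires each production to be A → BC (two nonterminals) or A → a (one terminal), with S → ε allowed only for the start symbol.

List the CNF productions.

TA → a; S → a; P → a; S → P X0; X0 → S TA; P → S X1; X1 → TA TA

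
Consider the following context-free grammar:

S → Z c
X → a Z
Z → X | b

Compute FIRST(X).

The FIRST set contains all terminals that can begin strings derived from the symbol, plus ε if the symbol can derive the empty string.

We compute FIRST(X) using the standard algorithm.
FIRST(S) = {a, b}
FIRST(X) = {a}
FIRST(Z) = {a, b}
Therefore, FIRST(X) = {a}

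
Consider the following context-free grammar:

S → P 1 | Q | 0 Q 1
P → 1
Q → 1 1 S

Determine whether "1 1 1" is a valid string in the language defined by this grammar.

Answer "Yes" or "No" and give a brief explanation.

No - no valid derivation exists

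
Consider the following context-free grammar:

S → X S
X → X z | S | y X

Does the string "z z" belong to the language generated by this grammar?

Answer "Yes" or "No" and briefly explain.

No - no valid derivation exists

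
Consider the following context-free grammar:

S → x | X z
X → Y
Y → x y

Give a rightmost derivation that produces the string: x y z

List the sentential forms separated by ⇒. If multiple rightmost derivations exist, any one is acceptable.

S ⇒ X z ⇒ Y z ⇒ x y z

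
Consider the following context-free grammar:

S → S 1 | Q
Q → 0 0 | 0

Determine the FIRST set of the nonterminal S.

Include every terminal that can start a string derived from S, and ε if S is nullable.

We compute FIRST(S) using the standard algorithm.
FIRST(Q) = {0}
FIRST(S) = {0}
Therefore, FIRST(S) = {0}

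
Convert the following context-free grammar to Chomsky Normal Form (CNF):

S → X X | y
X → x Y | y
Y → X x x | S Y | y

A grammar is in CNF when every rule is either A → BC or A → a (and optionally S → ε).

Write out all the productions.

S → y; TX → x; X → y; Y → y; S → X X; X → TX Y; Y → X X0; X0 → TX TX; Y → S Y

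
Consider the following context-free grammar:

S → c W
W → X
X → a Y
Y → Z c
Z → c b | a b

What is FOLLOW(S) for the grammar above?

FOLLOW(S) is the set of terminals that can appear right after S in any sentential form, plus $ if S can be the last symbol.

We compute FOLLOW(S) using the standard algorithm.
FOLLOW(S) starts with {$}.
FIRST(S) = {c}
FIRST(W) = {a}
FIRST(X) = {a}
FIRST(Y) = {a, c}
FIRST(Z) = {a, c}
FOLLOW(S) = {$}
FOLLOW(W) = {$}
FOLLOW(X) = {$}
FOLLOW(Y) = {$}
FOLLOW(Z) = {c}
Therefore, FOLLOW(S) = {$}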